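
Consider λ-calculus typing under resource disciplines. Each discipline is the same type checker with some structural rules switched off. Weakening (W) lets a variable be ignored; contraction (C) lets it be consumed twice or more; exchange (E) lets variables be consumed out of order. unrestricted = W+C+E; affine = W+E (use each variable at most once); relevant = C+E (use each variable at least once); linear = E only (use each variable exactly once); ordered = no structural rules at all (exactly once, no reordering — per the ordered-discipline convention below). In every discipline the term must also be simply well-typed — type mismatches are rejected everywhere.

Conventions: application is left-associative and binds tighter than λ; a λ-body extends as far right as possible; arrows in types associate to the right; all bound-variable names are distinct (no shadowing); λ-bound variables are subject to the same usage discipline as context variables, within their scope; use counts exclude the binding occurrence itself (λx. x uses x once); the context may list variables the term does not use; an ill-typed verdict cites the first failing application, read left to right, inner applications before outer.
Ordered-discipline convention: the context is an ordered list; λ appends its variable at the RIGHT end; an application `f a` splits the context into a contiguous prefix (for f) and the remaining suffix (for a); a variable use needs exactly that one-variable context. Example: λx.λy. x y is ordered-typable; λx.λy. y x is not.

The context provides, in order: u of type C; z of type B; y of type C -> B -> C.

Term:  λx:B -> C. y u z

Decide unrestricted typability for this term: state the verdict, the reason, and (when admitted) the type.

yes — type-checks ((B -> C) -> C) and nothing is barred; term : (B -> C) -> C
variable uses: u: 1, z: 1, y: 1, x [bound]: 0
uses in reading order: y, u, z
typing: ✓ — (B -> C) -> C
all disciplines: ordered ✗; linear ✗; affine ✓; relevant ✗; unrestricted ✓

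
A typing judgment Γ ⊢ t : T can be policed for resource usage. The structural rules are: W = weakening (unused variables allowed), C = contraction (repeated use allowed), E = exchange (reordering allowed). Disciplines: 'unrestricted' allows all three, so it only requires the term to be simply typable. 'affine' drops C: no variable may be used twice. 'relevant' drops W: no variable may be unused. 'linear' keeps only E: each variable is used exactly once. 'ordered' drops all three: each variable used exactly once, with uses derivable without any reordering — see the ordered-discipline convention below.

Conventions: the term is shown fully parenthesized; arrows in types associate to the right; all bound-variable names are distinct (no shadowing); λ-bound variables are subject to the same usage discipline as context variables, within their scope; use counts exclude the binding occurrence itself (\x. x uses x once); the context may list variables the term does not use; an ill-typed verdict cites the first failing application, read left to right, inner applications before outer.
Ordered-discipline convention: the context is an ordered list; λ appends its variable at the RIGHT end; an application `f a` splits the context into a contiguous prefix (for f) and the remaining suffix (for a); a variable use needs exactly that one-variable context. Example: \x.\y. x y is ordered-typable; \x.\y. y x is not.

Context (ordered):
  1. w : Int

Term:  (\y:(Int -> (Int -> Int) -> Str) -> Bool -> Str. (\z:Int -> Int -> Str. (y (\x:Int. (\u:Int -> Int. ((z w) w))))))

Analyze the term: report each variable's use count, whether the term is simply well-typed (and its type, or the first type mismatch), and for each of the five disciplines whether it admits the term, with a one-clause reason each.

counts: w: 2×, y (bound): 1×, z (bound): 1×, x (bound): 0×, u (bound): 0×
use order (left to right): y, z, w, w
typing: the term checks, with type ((Int -> (Int -> Int) -> Str) -> Bool -> Str) -> (Int -> Int -> Str) -> Bool -> Str
ordered: ✗ — w ×2 used more than once (contraction); needs weakening: x, u unused
linear: ✗ — w ×2 used more than once (contraction); needs weakening: x, u unused
affine: ✗ — w ×2 used more than once (contraction)
relevant: ✗ — needs weakening: x, u unused
unrestricted: ✓ — well-typed at ((Int -> (Int -> Int) -> Str) -> Bool -> Str) -> (Int -> Int -> Str) -> Bool -> Str; no restrictions here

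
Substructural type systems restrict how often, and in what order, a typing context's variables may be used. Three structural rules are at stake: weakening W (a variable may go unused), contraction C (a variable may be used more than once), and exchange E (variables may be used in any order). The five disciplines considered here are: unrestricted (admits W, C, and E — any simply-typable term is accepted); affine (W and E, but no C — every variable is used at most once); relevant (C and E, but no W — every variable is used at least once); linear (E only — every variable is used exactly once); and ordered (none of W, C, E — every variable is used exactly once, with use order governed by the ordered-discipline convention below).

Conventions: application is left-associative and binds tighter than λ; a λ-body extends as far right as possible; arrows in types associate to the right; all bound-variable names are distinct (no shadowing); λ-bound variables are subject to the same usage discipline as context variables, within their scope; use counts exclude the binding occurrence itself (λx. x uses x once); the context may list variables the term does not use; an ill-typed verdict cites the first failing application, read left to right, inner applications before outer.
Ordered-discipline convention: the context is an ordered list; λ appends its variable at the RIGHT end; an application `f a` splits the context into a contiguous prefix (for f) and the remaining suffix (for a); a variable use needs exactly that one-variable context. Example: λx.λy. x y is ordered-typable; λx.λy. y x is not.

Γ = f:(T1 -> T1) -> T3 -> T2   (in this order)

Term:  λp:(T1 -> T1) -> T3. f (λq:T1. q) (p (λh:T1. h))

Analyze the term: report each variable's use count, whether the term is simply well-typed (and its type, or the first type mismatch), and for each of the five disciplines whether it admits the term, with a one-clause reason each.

variable uses: f=1; p [bound]=1; q [bound]=1; h [bound]=1
order of uses: f, q, p, h
typing: well-typed — term : ((T1 -> T1) -> T3) -> T2
ordered: ✓, f, p, q, h once each; derivable with no W/C/E
linear: ✓, exactly-once usage across f, p, q, h
affine: ✓, f, p, q, h: no repeats, contraction unneeded
relevant: ✓, at least one use each (f, p, q, h)
unrestricted: ✓, simply typable at ((T1 -> T1) -> T3) -> T2; W, C, E all held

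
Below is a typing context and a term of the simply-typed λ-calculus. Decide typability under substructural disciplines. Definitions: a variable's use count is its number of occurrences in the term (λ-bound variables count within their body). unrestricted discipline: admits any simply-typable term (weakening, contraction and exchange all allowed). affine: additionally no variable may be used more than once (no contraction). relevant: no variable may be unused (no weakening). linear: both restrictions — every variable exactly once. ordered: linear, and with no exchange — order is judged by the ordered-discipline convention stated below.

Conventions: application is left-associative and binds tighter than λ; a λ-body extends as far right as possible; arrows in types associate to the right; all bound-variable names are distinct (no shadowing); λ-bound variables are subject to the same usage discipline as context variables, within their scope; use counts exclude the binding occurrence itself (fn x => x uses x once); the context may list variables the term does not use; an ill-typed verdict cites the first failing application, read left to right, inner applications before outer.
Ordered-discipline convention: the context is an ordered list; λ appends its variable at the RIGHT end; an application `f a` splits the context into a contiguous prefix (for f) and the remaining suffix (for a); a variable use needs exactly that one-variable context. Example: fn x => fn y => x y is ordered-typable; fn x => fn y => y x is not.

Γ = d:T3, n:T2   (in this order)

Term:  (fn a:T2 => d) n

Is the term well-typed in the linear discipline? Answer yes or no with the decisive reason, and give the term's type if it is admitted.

no — a left unused
counts: d: 1; n: 1; a (λ-bound): 0
left-to-right use order: d, n
typing: the term checks, with type T3
across the five disciplines: ordered ✗; linear ✗; affine ✓; relevant ✗; unrestricted ✓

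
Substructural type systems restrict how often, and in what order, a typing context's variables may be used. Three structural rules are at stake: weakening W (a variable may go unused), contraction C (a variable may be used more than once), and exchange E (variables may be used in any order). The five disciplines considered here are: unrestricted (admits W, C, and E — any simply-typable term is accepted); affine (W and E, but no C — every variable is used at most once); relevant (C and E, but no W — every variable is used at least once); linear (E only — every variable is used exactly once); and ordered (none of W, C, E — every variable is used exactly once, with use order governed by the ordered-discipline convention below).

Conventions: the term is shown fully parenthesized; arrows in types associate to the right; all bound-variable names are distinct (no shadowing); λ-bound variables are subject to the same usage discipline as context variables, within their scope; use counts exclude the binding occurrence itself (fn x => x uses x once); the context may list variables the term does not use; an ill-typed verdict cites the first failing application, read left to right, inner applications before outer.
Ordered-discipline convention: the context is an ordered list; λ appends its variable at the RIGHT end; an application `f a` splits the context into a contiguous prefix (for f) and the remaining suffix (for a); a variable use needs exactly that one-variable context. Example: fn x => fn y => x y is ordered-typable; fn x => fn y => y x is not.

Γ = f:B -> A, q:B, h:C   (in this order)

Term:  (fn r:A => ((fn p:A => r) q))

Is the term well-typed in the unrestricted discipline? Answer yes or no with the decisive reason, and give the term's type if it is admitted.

no — fails simple typing
counts: f=0, q=1, h=0, r (λ-bound)=1, p (λ-bound)=0
order of uses: r, q
typing: ill-typed: an argument B mismatches the expected A
per-discipline verdicts: ordered ✗, linear ✗, affine ✗, relevant ✗, unrestricted ✗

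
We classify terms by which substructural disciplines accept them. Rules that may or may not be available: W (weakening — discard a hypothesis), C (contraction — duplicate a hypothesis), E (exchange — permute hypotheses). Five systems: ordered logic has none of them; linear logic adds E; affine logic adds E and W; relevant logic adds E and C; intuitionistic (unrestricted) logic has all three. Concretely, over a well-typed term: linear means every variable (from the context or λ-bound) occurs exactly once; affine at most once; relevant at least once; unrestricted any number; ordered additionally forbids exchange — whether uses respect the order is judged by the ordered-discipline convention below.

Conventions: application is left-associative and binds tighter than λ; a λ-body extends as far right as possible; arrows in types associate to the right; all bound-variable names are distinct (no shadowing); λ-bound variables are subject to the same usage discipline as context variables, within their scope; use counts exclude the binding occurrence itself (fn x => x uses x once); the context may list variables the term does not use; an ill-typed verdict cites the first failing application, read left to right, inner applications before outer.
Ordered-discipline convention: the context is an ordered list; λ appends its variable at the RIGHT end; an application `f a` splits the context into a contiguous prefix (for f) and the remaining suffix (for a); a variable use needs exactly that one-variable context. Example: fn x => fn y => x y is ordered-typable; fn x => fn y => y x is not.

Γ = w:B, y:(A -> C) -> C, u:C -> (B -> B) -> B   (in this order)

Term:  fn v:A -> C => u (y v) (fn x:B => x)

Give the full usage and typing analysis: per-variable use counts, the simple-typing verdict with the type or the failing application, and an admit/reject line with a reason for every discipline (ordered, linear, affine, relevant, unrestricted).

variable uses: w: 0, y: 1, u: 1, v [bound]: 1, x [bound]: 1
order of uses: u, y, v, x
typing: well-typed — term : (A -> C) -> B
ordered: ✗, w left unused
linear: ✗, w left unused
affine: ✓, no duplicate uses among w, y, u, v, x
relevant: ✗, w left unused
unrestricted: ✓, well-typed at (A -> C) -> B; no restrictions here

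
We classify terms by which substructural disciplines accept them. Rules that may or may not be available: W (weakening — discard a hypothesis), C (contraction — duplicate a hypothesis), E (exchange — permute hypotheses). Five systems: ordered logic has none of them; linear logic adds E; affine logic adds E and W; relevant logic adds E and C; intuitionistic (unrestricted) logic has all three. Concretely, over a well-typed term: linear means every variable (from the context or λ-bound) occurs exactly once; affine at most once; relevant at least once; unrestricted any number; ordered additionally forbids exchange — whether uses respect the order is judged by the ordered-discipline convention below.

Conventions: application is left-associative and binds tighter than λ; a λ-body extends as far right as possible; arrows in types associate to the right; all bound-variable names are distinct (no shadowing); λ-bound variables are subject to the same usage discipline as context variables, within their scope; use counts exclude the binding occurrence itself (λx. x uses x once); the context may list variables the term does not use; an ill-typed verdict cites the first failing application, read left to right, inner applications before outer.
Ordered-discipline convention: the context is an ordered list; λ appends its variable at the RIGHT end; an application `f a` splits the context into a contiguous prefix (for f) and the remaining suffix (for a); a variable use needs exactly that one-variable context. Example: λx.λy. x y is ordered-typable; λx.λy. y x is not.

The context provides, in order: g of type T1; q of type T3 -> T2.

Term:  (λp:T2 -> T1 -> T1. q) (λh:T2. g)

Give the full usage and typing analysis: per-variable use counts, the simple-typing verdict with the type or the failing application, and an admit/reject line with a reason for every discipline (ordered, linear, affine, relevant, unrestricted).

use counts: g ×1; q ×1; p (bound) ×0; h (bound) ×0
order of uses: q, g
typing: ill-typed: an argument T2 -> T1 mismatches the expected T2 -> T1 -> T1
ordered: ✗ — fails simple typing
linear: ✗ — a type mismatch blocks all five
affine: ✗ — the type mismatch rejects it
relevant: ✗ — not simply typable
unrestricted: ✗ — fails simple typing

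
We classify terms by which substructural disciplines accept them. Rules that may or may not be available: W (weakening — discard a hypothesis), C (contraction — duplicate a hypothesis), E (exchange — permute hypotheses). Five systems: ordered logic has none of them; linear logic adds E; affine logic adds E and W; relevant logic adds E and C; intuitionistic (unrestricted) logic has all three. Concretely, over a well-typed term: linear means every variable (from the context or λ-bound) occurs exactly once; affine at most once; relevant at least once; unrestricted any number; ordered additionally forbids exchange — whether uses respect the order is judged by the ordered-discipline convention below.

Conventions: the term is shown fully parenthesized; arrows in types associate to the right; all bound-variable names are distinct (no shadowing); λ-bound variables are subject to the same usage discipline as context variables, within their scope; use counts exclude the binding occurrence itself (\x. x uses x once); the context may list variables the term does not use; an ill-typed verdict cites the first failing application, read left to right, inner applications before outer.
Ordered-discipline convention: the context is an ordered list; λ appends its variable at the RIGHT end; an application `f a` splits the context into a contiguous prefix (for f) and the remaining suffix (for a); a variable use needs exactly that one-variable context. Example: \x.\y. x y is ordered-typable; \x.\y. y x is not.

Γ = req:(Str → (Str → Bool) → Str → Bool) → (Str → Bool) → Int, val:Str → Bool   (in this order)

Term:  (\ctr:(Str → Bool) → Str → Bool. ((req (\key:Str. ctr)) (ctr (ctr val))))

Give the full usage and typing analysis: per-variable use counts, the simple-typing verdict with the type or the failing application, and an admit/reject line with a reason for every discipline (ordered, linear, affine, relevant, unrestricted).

variable uses: req=1; val=1; ctr (λ-bound)=3; key (λ-bound)=0
order of uses: req, ctr, ctr, ctr, val
typing: the term checks, with type ((Str → Bool) → Str → Bool) → Int
ordered: ✗ — repeated use of ctr ×3; key left unused
linear: ✗ — repeated use of ctr ×3; key left unused
affine: ✗ — repeated use of ctr ×3
relevant: ✗ — key left unused
unrestricted: ✓ — type-checks (((Str → Bool) → Str → Bool) → Int) and nothing is barred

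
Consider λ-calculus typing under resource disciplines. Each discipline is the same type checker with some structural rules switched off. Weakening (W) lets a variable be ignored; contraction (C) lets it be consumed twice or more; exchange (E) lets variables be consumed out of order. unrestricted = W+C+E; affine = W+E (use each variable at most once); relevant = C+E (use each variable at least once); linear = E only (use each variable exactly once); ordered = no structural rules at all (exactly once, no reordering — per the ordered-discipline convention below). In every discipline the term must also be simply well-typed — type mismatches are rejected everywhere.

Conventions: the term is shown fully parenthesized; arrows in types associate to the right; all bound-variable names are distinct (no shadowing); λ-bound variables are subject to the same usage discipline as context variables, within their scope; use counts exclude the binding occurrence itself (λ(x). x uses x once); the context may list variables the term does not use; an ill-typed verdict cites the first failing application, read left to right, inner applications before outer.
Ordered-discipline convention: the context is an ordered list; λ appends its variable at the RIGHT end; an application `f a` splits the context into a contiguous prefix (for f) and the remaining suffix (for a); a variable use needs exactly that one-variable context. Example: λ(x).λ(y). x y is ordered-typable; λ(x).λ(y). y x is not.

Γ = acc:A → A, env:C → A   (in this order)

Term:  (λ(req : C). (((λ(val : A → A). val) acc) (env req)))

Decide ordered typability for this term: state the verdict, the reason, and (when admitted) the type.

yes — single-use (acc, env, req, val), ordered derivation ok; term : C → A
use counts: acc: 1, env: 1, req (λ-bound): 1, val (λ-bound): 1
use order (left to right): val, acc, env, req
typing: the term checks, with type C → A
all disciplines: ordered ✓ | linear ✓ | affine ✓ | relevant ✓ | unrestricted ✓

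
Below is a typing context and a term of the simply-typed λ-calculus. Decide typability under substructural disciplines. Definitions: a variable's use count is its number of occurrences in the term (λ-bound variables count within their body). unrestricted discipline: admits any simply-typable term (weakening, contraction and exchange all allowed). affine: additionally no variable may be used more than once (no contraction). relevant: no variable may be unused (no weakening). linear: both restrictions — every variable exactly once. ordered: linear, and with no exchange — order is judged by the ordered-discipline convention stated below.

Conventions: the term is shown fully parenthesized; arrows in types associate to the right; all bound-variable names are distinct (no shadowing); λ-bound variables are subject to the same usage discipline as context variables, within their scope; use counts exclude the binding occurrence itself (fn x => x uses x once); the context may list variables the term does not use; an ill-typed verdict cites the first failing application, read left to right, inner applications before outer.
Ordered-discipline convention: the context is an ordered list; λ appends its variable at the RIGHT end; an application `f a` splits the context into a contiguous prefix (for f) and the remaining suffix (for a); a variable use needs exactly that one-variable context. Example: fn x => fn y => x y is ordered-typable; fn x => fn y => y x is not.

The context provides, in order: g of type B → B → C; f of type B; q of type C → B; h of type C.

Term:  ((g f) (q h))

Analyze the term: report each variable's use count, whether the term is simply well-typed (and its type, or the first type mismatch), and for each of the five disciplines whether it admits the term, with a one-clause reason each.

use counts: g: 1; f: 1; q: 1; h: 1
left-to-right use order: g, f, q, h
typing: well-typed — term : C
ordered ✓ (g, f, q, h once each; derivable with no W/C/E)
linear ✓ (exactly-once usage across g, f, q, h)
affine ✓ (no duplicate uses among g, f, q, h)
relevant ✓ (at least one use each (g, f, q, h))
unrestricted ✓ (typability at C is all that's needed)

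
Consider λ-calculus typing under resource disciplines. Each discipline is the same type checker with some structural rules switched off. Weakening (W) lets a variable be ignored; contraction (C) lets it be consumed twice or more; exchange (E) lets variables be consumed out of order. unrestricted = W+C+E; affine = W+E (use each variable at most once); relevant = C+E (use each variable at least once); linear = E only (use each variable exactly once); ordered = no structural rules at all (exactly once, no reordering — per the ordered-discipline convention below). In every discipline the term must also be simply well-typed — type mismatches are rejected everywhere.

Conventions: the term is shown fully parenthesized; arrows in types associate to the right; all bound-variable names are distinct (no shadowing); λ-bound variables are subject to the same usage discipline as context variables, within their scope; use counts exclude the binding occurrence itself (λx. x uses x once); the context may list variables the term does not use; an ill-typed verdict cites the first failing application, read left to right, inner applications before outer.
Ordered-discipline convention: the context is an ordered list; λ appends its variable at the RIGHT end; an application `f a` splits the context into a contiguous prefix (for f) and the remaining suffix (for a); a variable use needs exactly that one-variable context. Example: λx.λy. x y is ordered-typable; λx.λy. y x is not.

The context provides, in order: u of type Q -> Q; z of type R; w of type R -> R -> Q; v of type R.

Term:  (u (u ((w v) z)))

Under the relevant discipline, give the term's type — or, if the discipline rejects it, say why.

term : Q
use counts: u: 2; z: 1; w: 1; v: 1
uses in reading order: u, u, w, v, z
typing: well-typed — term : Q
all disciplines: ordered ✗ · linear ✗ · affine ✗ · relevant ✓ · unrestricted ✓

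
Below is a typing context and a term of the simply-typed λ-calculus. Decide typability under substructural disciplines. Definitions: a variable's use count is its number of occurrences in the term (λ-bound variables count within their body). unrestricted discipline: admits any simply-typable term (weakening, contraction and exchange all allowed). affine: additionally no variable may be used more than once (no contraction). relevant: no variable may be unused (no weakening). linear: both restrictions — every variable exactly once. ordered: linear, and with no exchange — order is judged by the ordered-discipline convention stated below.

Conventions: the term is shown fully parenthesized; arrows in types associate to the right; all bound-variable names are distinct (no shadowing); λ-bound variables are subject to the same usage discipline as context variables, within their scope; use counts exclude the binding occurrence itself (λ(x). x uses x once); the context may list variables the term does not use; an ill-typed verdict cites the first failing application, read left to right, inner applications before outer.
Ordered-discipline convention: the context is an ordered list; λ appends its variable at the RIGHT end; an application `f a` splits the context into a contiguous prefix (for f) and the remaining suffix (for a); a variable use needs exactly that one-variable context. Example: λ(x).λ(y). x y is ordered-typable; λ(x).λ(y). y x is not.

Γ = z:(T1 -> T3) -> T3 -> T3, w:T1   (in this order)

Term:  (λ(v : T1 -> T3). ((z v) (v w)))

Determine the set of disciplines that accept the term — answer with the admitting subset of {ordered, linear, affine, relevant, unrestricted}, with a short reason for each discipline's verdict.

accepted by: relevant, unrestricted
use counts: z: 1×, w: 1×, v [bound]: 2×
order of uses: z, v, v, w
typing: well-typed at (T1 -> T3) -> T3
ordered: ✗ — uses contraction: v ×2
linear: ✗ — uses contraction: v ×2
affine: ✗ — uses contraction: v ×2
relevant: ✓ — z, w, v: all used, weakening unneeded
unrestricted: ✓ — typability at (T1 -> T3) -> T3 is all that's needed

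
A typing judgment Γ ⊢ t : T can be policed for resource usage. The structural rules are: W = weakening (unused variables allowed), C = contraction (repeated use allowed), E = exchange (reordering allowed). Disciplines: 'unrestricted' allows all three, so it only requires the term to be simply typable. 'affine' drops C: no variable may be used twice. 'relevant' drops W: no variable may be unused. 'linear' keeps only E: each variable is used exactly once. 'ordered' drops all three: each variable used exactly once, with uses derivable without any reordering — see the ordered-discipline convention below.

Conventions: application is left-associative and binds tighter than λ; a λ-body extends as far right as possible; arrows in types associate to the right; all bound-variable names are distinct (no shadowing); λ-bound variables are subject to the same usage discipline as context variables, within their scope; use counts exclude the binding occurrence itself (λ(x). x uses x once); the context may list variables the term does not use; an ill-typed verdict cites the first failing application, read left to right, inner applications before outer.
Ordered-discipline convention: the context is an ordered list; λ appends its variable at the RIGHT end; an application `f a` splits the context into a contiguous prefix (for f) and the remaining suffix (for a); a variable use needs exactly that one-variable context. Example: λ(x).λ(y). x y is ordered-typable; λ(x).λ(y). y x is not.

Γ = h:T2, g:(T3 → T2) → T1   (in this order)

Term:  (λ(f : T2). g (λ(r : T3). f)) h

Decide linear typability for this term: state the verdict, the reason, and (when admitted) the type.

no — unused: r — weakening required
counts: h ×1, g ×1, f (λ-bound) ×1, r (λ-bound) ×0
use order (left to right): g, f, h
typing: ✓ — T1
per-discipline verdicts: ordered ✗ | linear ✗ | affine ✓ | relevant ✗ | unrestricted ✓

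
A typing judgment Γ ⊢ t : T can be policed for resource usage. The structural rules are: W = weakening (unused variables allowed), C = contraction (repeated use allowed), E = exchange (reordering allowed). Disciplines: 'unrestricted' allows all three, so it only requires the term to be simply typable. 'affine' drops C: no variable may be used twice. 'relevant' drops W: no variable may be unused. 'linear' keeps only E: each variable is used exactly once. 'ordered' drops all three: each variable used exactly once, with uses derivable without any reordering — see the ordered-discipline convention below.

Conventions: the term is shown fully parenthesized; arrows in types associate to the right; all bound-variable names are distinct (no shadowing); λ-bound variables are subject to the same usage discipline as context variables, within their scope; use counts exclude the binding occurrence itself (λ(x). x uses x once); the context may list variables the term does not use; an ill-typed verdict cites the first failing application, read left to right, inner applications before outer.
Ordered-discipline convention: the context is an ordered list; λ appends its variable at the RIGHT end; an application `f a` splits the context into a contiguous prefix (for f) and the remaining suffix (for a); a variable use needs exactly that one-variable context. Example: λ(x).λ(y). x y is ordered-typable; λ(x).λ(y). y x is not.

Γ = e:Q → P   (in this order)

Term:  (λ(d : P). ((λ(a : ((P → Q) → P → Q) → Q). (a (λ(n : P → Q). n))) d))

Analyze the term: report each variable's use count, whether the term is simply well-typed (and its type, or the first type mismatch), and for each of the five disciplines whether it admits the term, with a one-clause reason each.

use counts: e=0, d (λ-bound)=1, a (λ-bound)=1, n (λ-bound)=1
uses in reading order: a, n, d
typing: ill-typed: an application expects ((P → Q) → P → Q) → Q but receives P
ordered: ✗ — not simply typable
linear: ✗ — fails simple typing
affine: ✗ — a type mismatch blocks all five
relevant: ✗ — the type mismatch rejects it
unrestricted: ✗ — not simply typable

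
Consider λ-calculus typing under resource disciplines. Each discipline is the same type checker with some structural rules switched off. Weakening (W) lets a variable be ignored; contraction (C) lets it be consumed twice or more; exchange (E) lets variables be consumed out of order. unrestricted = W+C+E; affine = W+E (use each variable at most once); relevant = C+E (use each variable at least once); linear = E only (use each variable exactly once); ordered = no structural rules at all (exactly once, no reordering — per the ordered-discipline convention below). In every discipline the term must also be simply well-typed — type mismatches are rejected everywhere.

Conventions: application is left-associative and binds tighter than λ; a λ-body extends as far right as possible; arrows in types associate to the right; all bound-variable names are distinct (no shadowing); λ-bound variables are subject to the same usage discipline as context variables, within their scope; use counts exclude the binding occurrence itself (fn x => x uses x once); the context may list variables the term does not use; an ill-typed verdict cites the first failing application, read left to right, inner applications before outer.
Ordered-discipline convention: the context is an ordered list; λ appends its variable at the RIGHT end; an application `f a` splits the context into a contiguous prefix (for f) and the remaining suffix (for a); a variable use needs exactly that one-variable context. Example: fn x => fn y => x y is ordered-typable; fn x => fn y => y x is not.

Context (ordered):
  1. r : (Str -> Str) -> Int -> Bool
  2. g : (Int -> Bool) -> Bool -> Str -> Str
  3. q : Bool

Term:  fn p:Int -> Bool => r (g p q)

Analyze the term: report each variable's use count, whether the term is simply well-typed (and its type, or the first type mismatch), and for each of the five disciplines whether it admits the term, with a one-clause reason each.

usage: r: 1×, g: 1×, q: 1×, p [bound]: 1×
left-to-right use order: r, g, p, q
typing: ✓ — (Int -> Bool) -> Int -> Bool
ordered ✗ (no ordered split (uses run r, g, p, q))
linear ✓ (exactly-once usage across r, g, q, p)
affine ✓ (no duplicate uses among r, g, q, p)
relevant ✓ (at least one use each (r, g, q, p))
unrestricted ✓ (well-typed at (Int -> Bool) -> Int -> Bool; no restrictions here)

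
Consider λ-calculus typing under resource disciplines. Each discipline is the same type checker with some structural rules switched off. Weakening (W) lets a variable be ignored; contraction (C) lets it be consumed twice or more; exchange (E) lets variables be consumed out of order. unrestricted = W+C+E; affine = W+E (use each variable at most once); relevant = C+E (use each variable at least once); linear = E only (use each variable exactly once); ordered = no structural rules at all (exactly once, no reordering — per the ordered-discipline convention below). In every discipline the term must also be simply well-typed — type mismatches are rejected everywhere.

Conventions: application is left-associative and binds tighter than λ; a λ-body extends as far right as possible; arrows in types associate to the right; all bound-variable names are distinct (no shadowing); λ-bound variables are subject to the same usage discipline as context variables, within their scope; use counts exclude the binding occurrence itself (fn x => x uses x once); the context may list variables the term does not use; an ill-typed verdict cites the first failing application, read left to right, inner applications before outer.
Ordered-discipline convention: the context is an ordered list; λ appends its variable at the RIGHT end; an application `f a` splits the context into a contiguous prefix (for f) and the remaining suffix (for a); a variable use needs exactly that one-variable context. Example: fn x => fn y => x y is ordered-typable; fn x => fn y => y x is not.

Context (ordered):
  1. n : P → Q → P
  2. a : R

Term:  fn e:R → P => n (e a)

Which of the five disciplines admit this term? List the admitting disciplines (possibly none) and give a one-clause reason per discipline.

admitting disciplines: linear, affine, relevant, unrestricted
usage: n: 1×, a: 1×, e (λ-bound): 1×
use order (left to right): n, e, a
typing: ✓ — (R → P) → Q → P
ordered: ✗ — use order n, e, a needs exchange
linear: ✓ — n, a, e: one use apiece
affine: ✓ — at most one use each (n, a, e)
relevant: ✓ — n, a, e: all used, weakening unneeded
unrestricted: ✓ — well-typed at (R → P) → Q → P; no restrictions here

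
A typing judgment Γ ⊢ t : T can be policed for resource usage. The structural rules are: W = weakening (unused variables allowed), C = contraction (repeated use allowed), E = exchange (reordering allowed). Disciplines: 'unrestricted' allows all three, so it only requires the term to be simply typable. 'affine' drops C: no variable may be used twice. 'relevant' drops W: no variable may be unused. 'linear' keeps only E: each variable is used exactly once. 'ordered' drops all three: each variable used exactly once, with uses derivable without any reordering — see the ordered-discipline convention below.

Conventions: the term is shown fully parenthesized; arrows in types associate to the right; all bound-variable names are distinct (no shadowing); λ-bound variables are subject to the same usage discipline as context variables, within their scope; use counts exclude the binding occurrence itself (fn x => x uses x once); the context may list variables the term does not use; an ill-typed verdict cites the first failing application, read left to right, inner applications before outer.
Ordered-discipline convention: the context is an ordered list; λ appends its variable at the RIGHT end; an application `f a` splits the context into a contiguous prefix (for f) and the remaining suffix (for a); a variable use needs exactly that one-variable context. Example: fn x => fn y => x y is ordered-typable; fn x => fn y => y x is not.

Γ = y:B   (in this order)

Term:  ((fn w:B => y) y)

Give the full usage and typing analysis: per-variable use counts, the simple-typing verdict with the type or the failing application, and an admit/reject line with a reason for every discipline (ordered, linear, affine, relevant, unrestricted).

variable uses: y=2, w [bound]=0
uses in reading order: y, y
typing: well-typed at B
ordered: ✗, y ×2 used more than once (contraction); needs weakening: w unused
linear: ✗, y ×2 used more than once (contraction); needs weakening: w unused
affine: ✗, y ×2 used more than once (contraction)
relevant: ✗, needs weakening: w unused
unrestricted: ✓, simply typable at B; W, C, E all held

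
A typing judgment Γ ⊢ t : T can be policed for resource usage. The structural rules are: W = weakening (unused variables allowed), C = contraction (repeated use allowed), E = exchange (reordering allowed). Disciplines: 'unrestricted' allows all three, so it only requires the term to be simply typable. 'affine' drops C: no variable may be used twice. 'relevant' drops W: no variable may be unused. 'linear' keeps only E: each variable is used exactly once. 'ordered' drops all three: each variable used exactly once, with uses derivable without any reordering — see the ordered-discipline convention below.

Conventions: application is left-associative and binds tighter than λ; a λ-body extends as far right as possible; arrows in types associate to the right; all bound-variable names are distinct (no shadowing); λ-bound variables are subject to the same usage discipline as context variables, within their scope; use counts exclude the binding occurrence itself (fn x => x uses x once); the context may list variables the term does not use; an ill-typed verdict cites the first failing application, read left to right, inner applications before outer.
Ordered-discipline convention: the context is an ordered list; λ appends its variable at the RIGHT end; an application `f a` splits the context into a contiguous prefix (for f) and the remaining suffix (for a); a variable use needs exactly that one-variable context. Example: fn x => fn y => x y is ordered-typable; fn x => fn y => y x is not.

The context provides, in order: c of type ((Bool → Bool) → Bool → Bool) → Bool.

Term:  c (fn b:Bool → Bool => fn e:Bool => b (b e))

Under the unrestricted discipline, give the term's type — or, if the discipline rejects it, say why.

term : Bool
variable uses: c ×1; b (bound) ×2; e (bound) ×1
use order (left to right): c, b, b, e
typing: the term checks, with type Bool
all disciplines: ordered ✗ · linear ✗ · affine ✗ · relevant ✓ · unrestricted ✓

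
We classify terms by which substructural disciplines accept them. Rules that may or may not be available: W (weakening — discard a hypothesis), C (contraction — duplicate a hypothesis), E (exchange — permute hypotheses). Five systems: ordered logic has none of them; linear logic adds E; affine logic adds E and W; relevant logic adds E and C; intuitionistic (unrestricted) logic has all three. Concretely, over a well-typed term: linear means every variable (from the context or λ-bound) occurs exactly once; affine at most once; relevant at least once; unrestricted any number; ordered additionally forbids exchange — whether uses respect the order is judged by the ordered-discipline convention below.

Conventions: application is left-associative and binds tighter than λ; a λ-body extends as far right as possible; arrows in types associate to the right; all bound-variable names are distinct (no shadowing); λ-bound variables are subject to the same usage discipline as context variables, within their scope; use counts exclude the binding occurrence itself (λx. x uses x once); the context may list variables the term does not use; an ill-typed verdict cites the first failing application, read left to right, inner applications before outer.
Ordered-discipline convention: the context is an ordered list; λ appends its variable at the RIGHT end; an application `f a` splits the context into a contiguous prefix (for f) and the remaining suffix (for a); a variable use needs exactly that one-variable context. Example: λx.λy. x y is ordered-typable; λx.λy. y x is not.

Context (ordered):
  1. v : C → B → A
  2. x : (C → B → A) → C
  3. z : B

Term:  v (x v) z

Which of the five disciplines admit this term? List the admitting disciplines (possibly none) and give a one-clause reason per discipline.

admitting disciplines: relevant, unrestricted
counts: v: 2×; x: 1×; z: 1×
use order (left to right): v, x, v, z
typing: the term checks, with type A
ordered ✗ (uses contraction: v ×2)
linear ✗ (uses contraction: v ×2)
affine ✗ (uses contraction: v ×2)
relevant ✓ (at least one use each (v, x, z))
unrestricted ✓ (typability at A is all that's needed)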